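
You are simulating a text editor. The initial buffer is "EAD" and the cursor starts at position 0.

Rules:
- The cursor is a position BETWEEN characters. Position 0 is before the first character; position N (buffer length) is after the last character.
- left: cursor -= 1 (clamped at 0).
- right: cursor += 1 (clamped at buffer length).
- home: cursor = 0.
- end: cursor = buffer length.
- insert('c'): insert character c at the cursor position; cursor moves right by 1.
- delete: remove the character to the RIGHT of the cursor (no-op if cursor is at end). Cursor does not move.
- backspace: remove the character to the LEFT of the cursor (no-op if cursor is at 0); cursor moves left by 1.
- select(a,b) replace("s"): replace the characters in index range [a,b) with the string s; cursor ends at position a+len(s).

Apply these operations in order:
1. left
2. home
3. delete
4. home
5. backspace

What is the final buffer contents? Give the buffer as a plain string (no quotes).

Answer: AD

Derivation:
After op 1 (left): buf='EAD' cursor=0
After op 2 (home): buf='EAD' cursor=0
After op 3 (delete): buf='AD' cursor=0
After op 4 (home): buf='AD' cursor=0
After op 5 (backspace): buf='AD' cursor=0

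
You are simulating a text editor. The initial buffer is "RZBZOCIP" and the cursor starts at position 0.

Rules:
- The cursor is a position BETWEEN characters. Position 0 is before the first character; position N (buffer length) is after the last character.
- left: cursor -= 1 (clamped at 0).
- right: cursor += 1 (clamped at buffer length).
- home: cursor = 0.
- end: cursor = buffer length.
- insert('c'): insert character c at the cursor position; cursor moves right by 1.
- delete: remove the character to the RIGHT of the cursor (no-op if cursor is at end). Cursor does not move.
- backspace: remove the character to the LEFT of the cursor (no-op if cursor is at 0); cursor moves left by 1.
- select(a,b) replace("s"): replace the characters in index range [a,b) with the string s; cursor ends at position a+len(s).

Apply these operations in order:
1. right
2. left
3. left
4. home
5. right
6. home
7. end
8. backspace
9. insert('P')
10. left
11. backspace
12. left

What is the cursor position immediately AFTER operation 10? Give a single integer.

Answer: 7

Derivation:
After op 1 (right): buf='RZBZOCIP' cursor=1
After op 2 (left): buf='RZBZOCIP' cursor=0
After op 3 (left): buf='RZBZOCIP' cursor=0
After op 4 (home): buf='RZBZOCIP' cursor=0
After op 5 (right): buf='RZBZOCIP' cursor=1
After op 6 (home): buf='RZBZOCIP' cursor=0
After op 7 (end): buf='RZBZOCIP' cursor=8
After op 8 (backspace): buf='RZBZOCI' cursor=7
After op 9 (insert('P')): buf='RZBZOCIP' cursor=8
After op 10 (left): buf='RZBZOCIP' cursor=7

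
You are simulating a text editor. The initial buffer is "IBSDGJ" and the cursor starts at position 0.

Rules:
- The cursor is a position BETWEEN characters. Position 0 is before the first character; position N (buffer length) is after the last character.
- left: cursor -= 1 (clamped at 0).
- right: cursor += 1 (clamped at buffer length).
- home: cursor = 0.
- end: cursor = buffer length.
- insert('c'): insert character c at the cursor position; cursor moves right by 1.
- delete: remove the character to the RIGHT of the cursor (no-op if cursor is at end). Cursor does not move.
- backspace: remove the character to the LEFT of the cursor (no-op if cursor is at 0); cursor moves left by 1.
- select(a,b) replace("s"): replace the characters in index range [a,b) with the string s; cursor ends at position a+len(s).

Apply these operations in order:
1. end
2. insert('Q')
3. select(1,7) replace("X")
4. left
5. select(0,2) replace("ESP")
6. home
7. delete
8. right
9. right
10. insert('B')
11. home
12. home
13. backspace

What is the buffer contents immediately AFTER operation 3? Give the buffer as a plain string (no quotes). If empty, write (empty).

After op 1 (end): buf='IBSDGJ' cursor=6
After op 2 (insert('Q')): buf='IBSDGJQ' cursor=7
After op 3 (select(1,7) replace("X")): buf='IX' cursor=2

Answer: IX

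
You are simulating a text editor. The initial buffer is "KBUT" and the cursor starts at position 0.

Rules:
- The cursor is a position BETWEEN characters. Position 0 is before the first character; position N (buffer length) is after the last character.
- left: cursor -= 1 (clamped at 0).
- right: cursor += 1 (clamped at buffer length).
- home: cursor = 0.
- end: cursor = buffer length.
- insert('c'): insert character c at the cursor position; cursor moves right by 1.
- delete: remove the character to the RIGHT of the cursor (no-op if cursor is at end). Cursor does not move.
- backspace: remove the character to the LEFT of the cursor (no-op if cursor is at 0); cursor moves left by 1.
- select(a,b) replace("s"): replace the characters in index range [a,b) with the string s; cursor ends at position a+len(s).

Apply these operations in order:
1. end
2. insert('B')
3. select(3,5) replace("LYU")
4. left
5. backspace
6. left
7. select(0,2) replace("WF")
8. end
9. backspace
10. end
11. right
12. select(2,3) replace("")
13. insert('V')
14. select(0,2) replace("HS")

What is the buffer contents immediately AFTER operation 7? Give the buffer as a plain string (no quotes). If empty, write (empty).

After op 1 (end): buf='KBUT' cursor=4
After op 2 (insert('B')): buf='KBUTB' cursor=5
After op 3 (select(3,5) replace("LYU")): buf='KBULYU' cursor=6
After op 4 (left): buf='KBULYU' cursor=5
After op 5 (backspace): buf='KBULU' cursor=4
After op 6 (left): buf='KBULU' cursor=3
After op 7 (select(0,2) replace("WF")): buf='WFULU' cursor=2

Answer: WFULU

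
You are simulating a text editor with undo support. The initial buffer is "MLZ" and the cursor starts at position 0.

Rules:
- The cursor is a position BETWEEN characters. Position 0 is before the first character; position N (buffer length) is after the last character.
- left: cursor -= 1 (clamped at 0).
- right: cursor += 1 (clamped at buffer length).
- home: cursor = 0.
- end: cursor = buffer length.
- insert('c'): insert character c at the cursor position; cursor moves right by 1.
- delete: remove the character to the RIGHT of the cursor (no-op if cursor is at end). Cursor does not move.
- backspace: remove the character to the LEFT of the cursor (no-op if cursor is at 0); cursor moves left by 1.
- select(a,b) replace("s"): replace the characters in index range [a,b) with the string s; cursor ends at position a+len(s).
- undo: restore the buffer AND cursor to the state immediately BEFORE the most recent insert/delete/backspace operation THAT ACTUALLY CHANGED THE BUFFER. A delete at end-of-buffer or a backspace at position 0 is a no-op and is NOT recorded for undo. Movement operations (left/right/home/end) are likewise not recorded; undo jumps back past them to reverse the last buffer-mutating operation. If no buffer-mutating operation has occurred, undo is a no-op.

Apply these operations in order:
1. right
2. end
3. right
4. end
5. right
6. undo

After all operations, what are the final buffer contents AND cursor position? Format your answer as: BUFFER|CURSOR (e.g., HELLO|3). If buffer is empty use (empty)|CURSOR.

Answer: MLZ|3

Derivation:
After op 1 (right): buf='MLZ' cursor=1
After op 2 (end): buf='MLZ' cursor=3
After op 3 (right): buf='MLZ' cursor=3
After op 4 (end): buf='MLZ' cursor=3
After op 5 (right): buf='MLZ' cursor=3
After op 6 (undo): buf='MLZ' cursor=3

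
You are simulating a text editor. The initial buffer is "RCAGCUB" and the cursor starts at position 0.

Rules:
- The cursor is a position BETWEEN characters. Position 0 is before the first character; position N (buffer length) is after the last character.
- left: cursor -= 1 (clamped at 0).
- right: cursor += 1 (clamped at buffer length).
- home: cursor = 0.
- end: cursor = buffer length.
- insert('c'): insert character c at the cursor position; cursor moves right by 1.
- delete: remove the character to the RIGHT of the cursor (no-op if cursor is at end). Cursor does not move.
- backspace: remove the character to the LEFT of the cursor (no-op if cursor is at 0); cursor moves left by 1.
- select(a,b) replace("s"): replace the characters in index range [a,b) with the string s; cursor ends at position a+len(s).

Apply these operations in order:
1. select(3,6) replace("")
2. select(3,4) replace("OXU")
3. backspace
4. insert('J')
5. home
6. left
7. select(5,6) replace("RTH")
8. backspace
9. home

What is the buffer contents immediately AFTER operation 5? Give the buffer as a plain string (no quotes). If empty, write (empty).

After op 1 (select(3,6) replace("")): buf='RCAB' cursor=3
After op 2 (select(3,4) replace("OXU")): buf='RCAOXU' cursor=6
After op 3 (backspace): buf='RCAOX' cursor=5
After op 4 (insert('J')): buf='RCAOXJ' cursor=6
After op 5 (home): buf='RCAOXJ' cursor=0

Answer: RCAOXJ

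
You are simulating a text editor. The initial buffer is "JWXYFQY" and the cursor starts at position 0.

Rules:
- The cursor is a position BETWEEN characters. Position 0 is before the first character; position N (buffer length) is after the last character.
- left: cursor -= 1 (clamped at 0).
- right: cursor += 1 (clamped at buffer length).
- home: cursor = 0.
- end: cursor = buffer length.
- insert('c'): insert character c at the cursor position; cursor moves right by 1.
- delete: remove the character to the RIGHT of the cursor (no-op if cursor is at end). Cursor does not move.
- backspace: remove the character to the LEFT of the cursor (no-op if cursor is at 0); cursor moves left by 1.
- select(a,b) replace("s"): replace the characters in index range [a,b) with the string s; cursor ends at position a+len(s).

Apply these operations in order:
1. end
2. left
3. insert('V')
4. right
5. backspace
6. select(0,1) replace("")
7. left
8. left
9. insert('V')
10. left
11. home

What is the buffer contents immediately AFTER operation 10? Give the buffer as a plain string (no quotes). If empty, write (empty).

Answer: VWXYFQV

Derivation:
After op 1 (end): buf='JWXYFQY' cursor=7
After op 2 (left): buf='JWXYFQY' cursor=6
After op 3 (insert('V')): buf='JWXYFQVY' cursor=7
After op 4 (right): buf='JWXYFQVY' cursor=8
After op 5 (backspace): buf='JWXYFQV' cursor=7
After op 6 (select(0,1) replace("")): buf='WXYFQV' cursor=0
After op 7 (left): buf='WXYFQV' cursor=0
After op 8 (left): buf='WXYFQV' cursor=0
After op 9 (insert('V')): buf='VWXYFQV' cursor=1
After op 10 (left): buf='VWXYFQV' cursor=0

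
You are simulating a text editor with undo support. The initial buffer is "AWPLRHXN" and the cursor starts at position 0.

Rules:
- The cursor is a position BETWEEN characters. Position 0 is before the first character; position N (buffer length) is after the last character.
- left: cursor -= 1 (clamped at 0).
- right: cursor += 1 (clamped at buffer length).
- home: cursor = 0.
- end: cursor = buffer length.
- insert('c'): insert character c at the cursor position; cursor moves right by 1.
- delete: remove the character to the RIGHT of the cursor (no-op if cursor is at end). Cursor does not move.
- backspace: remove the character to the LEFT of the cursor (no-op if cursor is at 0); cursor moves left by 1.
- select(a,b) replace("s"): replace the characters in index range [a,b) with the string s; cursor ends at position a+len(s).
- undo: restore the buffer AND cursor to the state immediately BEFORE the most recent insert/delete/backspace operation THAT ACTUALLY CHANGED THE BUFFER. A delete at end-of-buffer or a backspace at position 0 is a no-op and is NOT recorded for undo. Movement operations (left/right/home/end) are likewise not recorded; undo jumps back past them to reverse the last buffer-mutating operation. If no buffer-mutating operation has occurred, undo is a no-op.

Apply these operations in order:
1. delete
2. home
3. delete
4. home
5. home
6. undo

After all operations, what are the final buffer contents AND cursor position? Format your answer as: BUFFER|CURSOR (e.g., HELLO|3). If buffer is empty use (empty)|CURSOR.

After op 1 (delete): buf='WPLRHXN' cursor=0
After op 2 (home): buf='WPLRHXN' cursor=0
After op 3 (delete): buf='PLRHXN' cursor=0
After op 4 (home): buf='PLRHXN' cursor=0
After op 5 (home): buf='PLRHXN' cursor=0
After op 6 (undo): buf='WPLRHXN' cursor=0

Answer: WPLRHXN|0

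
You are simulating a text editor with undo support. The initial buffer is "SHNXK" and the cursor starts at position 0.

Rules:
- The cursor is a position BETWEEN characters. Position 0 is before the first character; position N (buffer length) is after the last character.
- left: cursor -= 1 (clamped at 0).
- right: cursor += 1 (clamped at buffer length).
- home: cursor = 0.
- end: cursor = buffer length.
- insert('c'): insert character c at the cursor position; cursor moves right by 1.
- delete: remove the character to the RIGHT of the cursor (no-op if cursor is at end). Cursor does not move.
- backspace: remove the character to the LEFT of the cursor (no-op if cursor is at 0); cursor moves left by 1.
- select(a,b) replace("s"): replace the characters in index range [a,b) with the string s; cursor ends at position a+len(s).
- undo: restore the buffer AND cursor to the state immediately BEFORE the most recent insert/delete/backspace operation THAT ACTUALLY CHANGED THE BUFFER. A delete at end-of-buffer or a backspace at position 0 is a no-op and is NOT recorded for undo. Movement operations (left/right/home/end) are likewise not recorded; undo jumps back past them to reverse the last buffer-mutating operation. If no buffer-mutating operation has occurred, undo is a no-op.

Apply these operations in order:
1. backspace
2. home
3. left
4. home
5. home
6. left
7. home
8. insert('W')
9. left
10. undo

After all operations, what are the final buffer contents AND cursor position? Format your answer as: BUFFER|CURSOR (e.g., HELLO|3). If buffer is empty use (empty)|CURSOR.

After op 1 (backspace): buf='SHNXK' cursor=0
After op 2 (home): buf='SHNXK' cursor=0
After op 3 (left): buf='SHNXK' cursor=0
After op 4 (home): buf='SHNXK' cursor=0
After op 5 (home): buf='SHNXK' cursor=0
After op 6 (left): buf='SHNXK' cursor=0
After op 7 (home): buf='SHNXK' cursor=0
After op 8 (insert('W')): buf='WSHNXK' cursor=1
After op 9 (left): buf='WSHNXK' cursor=0
After op 10 (undo): buf='SHNXK' cursor=0

Answer: SHNXK|0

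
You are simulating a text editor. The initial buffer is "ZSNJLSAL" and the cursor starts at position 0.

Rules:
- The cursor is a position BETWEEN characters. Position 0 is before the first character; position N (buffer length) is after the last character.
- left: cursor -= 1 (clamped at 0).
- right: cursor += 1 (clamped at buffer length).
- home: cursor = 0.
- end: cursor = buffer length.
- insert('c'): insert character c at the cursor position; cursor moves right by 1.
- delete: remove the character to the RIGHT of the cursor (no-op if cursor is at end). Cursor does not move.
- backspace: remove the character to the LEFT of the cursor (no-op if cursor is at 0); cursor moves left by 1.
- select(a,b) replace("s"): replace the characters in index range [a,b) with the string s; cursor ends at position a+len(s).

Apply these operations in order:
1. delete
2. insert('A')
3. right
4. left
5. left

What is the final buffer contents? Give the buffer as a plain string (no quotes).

Answer: ASNJLSAL

Derivation:
After op 1 (delete): buf='SNJLSAL' cursor=0
After op 2 (insert('A')): buf='ASNJLSAL' cursor=1
After op 3 (right): buf='ASNJLSAL' cursor=2
After op 4 (left): buf='ASNJLSAL' cursor=1
After op 5 (left): buf='ASNJLSAL' cursor=0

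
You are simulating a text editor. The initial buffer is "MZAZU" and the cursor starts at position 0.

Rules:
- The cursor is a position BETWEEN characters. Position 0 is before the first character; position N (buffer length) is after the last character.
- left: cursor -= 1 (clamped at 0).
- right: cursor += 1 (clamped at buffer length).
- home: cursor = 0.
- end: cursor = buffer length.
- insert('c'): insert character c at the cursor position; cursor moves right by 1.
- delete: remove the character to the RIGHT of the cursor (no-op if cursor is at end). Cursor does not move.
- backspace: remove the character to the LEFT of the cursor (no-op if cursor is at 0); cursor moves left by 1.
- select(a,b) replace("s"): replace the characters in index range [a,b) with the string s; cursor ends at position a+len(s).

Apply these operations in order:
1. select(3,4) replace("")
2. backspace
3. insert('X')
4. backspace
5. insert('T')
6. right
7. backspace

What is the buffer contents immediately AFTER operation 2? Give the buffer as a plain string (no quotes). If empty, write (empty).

After op 1 (select(3,4) replace("")): buf='MZAU' cursor=3
After op 2 (backspace): buf='MZU' cursor=2

Answer: MZU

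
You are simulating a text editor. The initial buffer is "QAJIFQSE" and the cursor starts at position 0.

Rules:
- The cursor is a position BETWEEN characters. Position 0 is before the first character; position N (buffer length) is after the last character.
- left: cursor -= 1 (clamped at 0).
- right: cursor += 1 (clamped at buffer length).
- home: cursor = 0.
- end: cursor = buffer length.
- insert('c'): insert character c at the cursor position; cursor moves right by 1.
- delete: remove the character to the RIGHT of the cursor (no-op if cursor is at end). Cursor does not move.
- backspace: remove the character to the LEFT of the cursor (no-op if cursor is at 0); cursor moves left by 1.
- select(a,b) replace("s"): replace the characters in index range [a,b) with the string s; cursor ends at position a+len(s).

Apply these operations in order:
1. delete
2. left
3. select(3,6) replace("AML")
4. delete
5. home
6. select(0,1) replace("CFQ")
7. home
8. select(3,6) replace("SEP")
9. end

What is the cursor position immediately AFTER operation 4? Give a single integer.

Answer: 6

Derivation:
After op 1 (delete): buf='AJIFQSE' cursor=0
After op 2 (left): buf='AJIFQSE' cursor=0
After op 3 (select(3,6) replace("AML")): buf='AJIAMLE' cursor=6
After op 4 (delete): buf='AJIAML' cursor=6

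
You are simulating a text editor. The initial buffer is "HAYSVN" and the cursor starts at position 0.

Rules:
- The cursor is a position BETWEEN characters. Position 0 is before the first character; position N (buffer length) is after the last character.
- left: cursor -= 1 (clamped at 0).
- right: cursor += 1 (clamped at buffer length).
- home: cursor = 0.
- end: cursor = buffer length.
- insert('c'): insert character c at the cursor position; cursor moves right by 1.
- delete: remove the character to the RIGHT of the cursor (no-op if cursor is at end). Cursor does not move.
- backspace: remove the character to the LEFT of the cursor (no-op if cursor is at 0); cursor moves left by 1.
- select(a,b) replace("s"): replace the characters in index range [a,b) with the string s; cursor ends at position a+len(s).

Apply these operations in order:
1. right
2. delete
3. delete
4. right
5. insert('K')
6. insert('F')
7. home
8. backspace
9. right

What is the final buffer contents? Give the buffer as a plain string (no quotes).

After op 1 (right): buf='HAYSVN' cursor=1
After op 2 (delete): buf='HYSVN' cursor=1
After op 3 (delete): buf='HSVN' cursor=1
After op 4 (right): buf='HSVN' cursor=2
After op 5 (insert('K')): buf='HSKVN' cursor=3
After op 6 (insert('F')): buf='HSKFVN' cursor=4
After op 7 (home): buf='HSKFVN' cursor=0
After op 8 (backspace): buf='HSKFVN' cursor=0
After op 9 (right): buf='HSKFVN' cursor=1

Answer: HSKFVN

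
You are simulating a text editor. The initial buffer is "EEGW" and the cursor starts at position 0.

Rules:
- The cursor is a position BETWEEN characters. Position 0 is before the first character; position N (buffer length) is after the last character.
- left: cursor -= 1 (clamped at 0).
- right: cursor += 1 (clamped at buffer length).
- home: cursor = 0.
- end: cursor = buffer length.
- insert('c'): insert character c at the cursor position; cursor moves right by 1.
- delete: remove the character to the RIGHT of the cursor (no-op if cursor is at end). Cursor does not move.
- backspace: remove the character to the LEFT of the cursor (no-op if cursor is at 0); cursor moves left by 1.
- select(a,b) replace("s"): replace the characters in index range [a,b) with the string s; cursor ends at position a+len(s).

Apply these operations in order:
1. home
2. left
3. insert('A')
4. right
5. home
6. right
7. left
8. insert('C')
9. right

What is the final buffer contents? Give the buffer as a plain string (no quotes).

After op 1 (home): buf='EEGW' cursor=0
After op 2 (left): buf='EEGW' cursor=0
After op 3 (insert('A')): buf='AEEGW' cursor=1
After op 4 (right): buf='AEEGW' cursor=2
After op 5 (home): buf='AEEGW' cursor=0
After op 6 (right): buf='AEEGW' cursor=1
After op 7 (left): buf='AEEGW' cursor=0
After op 8 (insert('C')): buf='CAEEGW' cursor=1
After op 9 (right): buf='CAEEGW' cursor=2

Answer: CAEEGW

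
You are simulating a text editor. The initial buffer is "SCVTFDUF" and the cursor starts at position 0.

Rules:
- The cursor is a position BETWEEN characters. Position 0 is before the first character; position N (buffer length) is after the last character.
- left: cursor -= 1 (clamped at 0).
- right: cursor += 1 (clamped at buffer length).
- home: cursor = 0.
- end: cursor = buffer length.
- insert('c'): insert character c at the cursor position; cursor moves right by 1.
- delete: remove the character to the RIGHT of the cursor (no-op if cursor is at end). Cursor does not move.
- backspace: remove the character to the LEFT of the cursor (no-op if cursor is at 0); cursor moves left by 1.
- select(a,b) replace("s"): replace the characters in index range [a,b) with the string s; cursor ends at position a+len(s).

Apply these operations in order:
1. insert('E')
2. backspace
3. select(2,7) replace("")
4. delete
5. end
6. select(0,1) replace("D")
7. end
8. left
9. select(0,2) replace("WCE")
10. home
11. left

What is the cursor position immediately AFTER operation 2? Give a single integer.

After op 1 (insert('E')): buf='ESCVTFDUF' cursor=1
After op 2 (backspace): buf='SCVTFDUF' cursor=0

Answer: 0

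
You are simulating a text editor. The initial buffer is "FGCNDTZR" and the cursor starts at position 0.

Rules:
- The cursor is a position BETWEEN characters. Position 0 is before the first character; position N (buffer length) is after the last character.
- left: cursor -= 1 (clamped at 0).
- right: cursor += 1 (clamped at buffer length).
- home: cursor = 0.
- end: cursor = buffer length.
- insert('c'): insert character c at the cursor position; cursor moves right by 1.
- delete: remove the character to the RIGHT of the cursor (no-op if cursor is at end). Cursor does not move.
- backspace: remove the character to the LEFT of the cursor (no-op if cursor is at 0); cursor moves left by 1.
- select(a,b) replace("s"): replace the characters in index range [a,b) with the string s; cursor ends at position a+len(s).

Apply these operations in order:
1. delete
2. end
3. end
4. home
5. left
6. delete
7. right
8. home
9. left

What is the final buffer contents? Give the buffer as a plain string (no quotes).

Answer: CNDTZR

Derivation:
After op 1 (delete): buf='GCNDTZR' cursor=0
After op 2 (end): buf='GCNDTZR' cursor=7
After op 3 (end): buf='GCNDTZR' cursor=7
After op 4 (home): buf='GCNDTZR' cursor=0
After op 5 (left): buf='GCNDTZR' cursor=0
After op 6 (delete): buf='CNDTZR' cursor=0
After op 7 (right): buf='CNDTZR' cursor=1
After op 8 (home): buf='CNDTZR' cursor=0
After op 9 (left): buf='CNDTZR' cursor=0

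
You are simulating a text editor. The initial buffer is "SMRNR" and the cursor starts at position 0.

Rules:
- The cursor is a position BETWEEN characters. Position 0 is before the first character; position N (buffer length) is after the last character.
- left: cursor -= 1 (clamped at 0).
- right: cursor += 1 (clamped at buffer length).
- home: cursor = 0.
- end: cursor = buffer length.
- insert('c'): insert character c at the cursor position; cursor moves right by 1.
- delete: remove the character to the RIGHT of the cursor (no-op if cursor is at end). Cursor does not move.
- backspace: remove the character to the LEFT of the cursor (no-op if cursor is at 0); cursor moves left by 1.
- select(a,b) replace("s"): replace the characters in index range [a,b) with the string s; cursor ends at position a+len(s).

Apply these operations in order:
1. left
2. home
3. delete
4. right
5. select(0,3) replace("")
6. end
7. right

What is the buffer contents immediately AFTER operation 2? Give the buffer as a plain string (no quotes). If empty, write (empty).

After op 1 (left): buf='SMRNR' cursor=0
After op 2 (home): buf='SMRNR' cursor=0

Answer: SMRNR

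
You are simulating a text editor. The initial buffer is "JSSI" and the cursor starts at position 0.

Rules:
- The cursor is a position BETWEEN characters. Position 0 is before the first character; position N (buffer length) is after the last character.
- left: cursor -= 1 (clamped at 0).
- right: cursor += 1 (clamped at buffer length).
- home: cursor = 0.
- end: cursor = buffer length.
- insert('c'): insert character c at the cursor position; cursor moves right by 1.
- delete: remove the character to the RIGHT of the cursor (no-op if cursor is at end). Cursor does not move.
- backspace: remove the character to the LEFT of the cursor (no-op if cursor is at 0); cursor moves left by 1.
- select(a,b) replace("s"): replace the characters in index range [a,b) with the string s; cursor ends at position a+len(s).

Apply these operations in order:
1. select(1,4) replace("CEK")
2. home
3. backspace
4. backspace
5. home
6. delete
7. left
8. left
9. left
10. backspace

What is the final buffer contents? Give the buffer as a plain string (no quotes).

After op 1 (select(1,4) replace("CEK")): buf='JCEK' cursor=4
After op 2 (home): buf='JCEK' cursor=0
After op 3 (backspace): buf='JCEK' cursor=0
After op 4 (backspace): buf='JCEK' cursor=0
After op 5 (home): buf='JCEK' cursor=0
After op 6 (delete): buf='CEK' cursor=0
After op 7 (left): buf='CEK' cursor=0
After op 8 (left): buf='CEK' cursor=0
After op 9 (left): buf='CEK' cursor=0
After op 10 (backspace): buf='CEK' cursor=0

Answer: CEK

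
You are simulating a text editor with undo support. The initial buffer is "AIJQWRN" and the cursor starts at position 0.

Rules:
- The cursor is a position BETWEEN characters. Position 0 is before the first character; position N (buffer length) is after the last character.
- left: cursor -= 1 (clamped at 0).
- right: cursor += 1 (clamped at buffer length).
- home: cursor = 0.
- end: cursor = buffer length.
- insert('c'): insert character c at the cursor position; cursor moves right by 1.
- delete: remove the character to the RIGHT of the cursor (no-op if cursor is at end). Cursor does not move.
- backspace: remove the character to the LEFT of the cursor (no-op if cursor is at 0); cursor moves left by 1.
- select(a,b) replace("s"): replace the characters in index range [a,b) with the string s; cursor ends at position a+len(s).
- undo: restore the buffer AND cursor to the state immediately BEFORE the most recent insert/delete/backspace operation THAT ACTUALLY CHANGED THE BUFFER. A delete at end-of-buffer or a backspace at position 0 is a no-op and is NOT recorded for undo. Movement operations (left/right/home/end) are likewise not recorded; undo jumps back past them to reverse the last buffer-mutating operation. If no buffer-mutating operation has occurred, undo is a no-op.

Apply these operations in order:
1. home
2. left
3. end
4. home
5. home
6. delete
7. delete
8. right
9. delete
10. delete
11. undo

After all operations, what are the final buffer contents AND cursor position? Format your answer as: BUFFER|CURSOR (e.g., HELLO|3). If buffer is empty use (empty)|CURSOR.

After op 1 (home): buf='AIJQWRN' cursor=0
After op 2 (left): buf='AIJQWRN' cursor=0
After op 3 (end): buf='AIJQWRN' cursor=7
After op 4 (home): buf='AIJQWRN' cursor=0
After op 5 (home): buf='AIJQWRN' cursor=0
After op 6 (delete): buf='IJQWRN' cursor=0
After op 7 (delete): buf='JQWRN' cursor=0
After op 8 (right): buf='JQWRN' cursor=1
After op 9 (delete): buf='JWRN' cursor=1
After op 10 (delete): buf='JRN' cursor=1
After op 11 (undo): buf='JWRN' cursor=1

Answer: JWRN|1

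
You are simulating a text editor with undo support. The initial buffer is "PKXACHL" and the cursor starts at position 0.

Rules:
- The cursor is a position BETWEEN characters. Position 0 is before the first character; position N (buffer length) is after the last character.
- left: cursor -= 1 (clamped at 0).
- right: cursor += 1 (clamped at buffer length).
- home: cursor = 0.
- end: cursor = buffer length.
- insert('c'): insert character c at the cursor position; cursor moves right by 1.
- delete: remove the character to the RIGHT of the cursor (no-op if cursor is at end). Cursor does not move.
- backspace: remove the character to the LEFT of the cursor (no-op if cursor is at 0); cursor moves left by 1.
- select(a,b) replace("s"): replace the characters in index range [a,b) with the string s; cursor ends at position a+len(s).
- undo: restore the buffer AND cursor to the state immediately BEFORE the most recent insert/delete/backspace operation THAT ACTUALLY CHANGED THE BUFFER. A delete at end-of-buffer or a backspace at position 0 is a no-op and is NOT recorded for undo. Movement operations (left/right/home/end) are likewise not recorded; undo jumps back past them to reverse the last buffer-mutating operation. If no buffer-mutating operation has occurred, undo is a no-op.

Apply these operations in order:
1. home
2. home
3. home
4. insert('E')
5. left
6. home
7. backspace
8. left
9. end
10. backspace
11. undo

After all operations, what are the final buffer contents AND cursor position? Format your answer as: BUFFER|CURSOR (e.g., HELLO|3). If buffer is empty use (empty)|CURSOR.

After op 1 (home): buf='PKXACHL' cursor=0
After op 2 (home): buf='PKXACHL' cursor=0
After op 3 (home): buf='PKXACHL' cursor=0
After op 4 (insert('E')): buf='EPKXACHL' cursor=1
After op 5 (left): buf='EPKXACHL' cursor=0
After op 6 (home): buf='EPKXACHL' cursor=0
After op 7 (backspace): buf='EPKXACHL' cursor=0
After op 8 (left): buf='EPKXACHL' cursor=0
After op 9 (end): buf='EPKXACHL' cursor=8
After op 10 (backspace): buf='EPKXACH' cursor=7
After op 11 (undo): buf='EPKXACHL' cursor=8

Answer: EPKXACHL|8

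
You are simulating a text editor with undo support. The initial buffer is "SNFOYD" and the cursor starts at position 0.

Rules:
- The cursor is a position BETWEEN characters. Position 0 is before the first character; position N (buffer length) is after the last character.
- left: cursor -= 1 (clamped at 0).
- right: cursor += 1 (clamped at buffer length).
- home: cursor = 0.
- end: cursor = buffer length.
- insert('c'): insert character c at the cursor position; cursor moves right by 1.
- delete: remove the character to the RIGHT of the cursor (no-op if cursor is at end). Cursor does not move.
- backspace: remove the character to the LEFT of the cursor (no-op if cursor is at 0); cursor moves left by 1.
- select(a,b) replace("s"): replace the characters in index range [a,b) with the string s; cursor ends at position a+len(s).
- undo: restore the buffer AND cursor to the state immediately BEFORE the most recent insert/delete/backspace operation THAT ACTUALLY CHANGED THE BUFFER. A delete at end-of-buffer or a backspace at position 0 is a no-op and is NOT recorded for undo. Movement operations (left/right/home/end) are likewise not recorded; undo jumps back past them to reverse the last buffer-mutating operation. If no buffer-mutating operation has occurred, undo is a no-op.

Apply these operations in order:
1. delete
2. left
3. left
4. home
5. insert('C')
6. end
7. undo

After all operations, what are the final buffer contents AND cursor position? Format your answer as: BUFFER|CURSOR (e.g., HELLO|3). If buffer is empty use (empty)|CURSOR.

After op 1 (delete): buf='NFOYD' cursor=0
After op 2 (left): buf='NFOYD' cursor=0
After op 3 (left): buf='NFOYD' cursor=0
After op 4 (home): buf='NFOYD' cursor=0
After op 5 (insert('C')): buf='CNFOYD' cursor=1
After op 6 (end): buf='CNFOYD' cursor=6
After op 7 (undo): buf='NFOYD' cursor=0

Answer: NFOYD|0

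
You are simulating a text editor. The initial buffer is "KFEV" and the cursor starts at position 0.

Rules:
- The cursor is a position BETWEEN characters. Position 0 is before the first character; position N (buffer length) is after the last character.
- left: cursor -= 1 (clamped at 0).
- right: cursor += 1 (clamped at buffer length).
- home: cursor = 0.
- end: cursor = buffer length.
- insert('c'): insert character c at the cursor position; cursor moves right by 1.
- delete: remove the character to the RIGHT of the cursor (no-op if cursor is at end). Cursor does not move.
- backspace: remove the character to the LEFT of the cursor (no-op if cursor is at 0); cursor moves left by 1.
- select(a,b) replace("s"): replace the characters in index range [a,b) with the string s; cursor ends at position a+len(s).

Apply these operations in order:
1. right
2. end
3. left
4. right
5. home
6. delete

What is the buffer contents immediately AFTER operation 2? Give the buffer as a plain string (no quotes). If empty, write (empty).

After op 1 (right): buf='KFEV' cursor=1
After op 2 (end): buf='KFEV' cursor=4

Answer: KFEV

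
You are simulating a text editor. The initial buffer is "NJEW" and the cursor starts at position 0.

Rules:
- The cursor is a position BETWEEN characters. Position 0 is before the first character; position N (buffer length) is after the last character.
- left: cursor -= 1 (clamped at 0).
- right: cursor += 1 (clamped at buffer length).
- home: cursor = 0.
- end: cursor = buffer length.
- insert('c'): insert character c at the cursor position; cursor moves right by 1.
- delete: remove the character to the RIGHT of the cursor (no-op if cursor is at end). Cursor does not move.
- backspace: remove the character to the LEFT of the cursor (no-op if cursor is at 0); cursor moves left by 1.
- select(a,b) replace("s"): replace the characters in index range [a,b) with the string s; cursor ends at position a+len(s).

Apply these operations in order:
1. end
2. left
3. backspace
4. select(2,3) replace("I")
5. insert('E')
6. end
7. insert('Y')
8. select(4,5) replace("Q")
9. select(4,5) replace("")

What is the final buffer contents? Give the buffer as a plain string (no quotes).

After op 1 (end): buf='NJEW' cursor=4
After op 2 (left): buf='NJEW' cursor=3
After op 3 (backspace): buf='NJW' cursor=2
After op 4 (select(2,3) replace("I")): buf='NJI' cursor=3
After op 5 (insert('E')): buf='NJIE' cursor=4
After op 6 (end): buf='NJIE' cursor=4
After op 7 (insert('Y')): buf='NJIEY' cursor=5
After op 8 (select(4,5) replace("Q")): buf='NJIEQ' cursor=5
After op 9 (select(4,5) replace("")): buf='NJIE' cursor=4

Answer: NJIE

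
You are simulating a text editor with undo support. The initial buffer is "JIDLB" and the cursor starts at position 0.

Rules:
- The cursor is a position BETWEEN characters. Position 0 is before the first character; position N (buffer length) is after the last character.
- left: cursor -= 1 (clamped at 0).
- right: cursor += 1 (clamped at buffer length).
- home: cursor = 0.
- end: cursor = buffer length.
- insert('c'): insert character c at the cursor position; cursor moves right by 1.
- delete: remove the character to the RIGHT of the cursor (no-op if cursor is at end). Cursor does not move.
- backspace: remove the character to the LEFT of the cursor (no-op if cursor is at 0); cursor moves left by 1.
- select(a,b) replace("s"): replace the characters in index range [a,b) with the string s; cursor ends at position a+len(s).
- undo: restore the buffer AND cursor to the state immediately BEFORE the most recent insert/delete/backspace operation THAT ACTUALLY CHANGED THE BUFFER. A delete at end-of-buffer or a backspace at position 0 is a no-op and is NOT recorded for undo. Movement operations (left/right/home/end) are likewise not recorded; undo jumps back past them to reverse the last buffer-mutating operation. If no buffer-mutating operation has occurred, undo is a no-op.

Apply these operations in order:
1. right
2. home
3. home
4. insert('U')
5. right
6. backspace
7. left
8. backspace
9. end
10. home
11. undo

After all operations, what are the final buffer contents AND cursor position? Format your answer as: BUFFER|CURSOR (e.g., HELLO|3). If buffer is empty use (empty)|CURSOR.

Answer: UJIDLB|2

Derivation:
After op 1 (right): buf='JIDLB' cursor=1
After op 2 (home): buf='JIDLB' cursor=0
After op 3 (home): buf='JIDLB' cursor=0
After op 4 (insert('U')): buf='UJIDLB' cursor=1
After op 5 (right): buf='UJIDLB' cursor=2
After op 6 (backspace): buf='UIDLB' cursor=1
After op 7 (left): buf='UIDLB' cursor=0
After op 8 (backspace): buf='UIDLB' cursor=0
After op 9 (end): buf='UIDLB' cursor=5
After op 10 (home): buf='UIDLB' cursor=0
After op 11 (undo): buf='UJIDLB' cursor=2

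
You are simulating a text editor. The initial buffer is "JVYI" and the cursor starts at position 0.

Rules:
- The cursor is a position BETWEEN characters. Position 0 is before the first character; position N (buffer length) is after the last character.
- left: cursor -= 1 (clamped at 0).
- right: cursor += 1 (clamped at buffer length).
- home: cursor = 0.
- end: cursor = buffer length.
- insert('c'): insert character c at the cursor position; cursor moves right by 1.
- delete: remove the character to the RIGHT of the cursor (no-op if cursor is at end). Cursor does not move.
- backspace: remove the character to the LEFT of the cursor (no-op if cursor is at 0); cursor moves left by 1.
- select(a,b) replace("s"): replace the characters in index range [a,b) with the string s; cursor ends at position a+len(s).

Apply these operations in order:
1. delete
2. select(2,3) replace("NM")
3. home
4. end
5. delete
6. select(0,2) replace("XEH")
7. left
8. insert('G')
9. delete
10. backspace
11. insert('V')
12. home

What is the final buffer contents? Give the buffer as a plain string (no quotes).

After op 1 (delete): buf='VYI' cursor=0
After op 2 (select(2,3) replace("NM")): buf='VYNM' cursor=4
After op 3 (home): buf='VYNM' cursor=0
After op 4 (end): buf='VYNM' cursor=4
After op 5 (delete): buf='VYNM' cursor=4
After op 6 (select(0,2) replace("XEH")): buf='XEHNM' cursor=3
After op 7 (left): buf='XEHNM' cursor=2
After op 8 (insert('G')): buf='XEGHNM' cursor=3
After op 9 (delete): buf='XEGNM' cursor=3
After op 10 (backspace): buf='XENM' cursor=2
After op 11 (insert('V')): buf='XEVNM' cursor=3
After op 12 (home): buf='XEVNM' cursor=0

Answer: XEVNM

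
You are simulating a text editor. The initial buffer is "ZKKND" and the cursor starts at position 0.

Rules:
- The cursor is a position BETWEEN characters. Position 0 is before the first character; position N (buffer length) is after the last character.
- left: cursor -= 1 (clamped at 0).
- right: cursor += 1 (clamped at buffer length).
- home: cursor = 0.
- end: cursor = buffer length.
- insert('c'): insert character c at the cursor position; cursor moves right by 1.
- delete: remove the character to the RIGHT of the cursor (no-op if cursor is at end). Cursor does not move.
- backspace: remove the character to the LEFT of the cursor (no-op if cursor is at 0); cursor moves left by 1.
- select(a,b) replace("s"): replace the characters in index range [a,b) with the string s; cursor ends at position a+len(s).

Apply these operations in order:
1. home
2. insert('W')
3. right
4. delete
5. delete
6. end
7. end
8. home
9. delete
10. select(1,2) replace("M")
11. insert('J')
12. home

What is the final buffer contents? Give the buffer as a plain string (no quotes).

After op 1 (home): buf='ZKKND' cursor=0
After op 2 (insert('W')): buf='WZKKND' cursor=1
After op 3 (right): buf='WZKKND' cursor=2
After op 4 (delete): buf='WZKND' cursor=2
After op 5 (delete): buf='WZND' cursor=2
After op 6 (end): buf='WZND' cursor=4
After op 7 (end): buf='WZND' cursor=4
After op 8 (home): buf='WZND' cursor=0
After op 9 (delete): buf='ZND' cursor=0
After op 10 (select(1,2) replace("M")): buf='ZMD' cursor=2
After op 11 (insert('J')): buf='ZMJD' cursor=3
After op 12 (home): buf='ZMJD' cursor=0

Answer: ZMJD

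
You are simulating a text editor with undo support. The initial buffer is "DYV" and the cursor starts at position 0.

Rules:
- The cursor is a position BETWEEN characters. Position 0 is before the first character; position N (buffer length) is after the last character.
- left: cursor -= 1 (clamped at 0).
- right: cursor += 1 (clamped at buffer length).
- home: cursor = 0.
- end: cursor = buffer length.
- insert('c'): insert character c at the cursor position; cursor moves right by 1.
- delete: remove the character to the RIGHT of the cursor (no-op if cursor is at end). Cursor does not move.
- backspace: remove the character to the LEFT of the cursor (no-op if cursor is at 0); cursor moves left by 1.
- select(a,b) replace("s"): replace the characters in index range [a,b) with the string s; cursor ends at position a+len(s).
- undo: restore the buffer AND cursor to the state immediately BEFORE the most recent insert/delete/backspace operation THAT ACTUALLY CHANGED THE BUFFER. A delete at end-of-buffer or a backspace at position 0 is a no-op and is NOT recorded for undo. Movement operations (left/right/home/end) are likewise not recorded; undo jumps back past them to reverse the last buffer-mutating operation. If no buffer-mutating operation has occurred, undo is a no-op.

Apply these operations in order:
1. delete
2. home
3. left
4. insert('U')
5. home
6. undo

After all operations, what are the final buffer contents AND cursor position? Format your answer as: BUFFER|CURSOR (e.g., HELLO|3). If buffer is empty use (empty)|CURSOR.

After op 1 (delete): buf='YV' cursor=0
After op 2 (home): buf='YV' cursor=0
After op 3 (left): buf='YV' cursor=0
After op 4 (insert('U')): buf='UYV' cursor=1
After op 5 (home): buf='UYV' cursor=0
After op 6 (undo): buf='YV' cursor=0

Answer: YV|0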